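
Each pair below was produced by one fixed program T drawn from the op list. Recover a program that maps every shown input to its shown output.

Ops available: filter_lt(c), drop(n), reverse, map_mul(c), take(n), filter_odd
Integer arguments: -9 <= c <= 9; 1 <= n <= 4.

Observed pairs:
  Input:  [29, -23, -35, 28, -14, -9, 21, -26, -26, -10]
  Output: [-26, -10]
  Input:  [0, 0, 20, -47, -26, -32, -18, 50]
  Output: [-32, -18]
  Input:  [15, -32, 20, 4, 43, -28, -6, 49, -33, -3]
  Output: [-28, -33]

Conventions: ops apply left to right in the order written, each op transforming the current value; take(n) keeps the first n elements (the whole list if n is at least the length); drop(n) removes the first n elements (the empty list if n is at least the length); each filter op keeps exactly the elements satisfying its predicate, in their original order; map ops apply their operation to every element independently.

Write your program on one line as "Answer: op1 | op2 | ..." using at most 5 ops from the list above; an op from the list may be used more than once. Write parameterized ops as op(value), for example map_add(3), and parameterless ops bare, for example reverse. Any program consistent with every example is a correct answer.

filter_lt(-5) | filter_lt(-7) | reverse | take(2) | reverse

Check, running the answer program on each example:
  [29, -23, -35, 28, -14, -9, 21, -26, -26, -10] -> [-23, -35, -14, -9, -26, -26, -10] -> [-23, -35, -14, -9, -26, -26, -10] -> [-10, -26, -26, -9, -14, -35, -23] -> [-10, -26] -> [-26, -10]
  [0, 0, 20, -47, -26, -32, -18, 50] -> [-47, -26, -32, -18] -> [-47, -26, -32, -18] -> [-18, -32, -26, -47] -> [-18, -32] -> [-32, -18]
  [15, -32, 20, 4, 43, -28, -6, 49, -33, -3] -> [-32, -28, -6, -33] -> [-32, -28, -33] -> [-33, -28, -32] -> [-33, -28] -> [-28, -33]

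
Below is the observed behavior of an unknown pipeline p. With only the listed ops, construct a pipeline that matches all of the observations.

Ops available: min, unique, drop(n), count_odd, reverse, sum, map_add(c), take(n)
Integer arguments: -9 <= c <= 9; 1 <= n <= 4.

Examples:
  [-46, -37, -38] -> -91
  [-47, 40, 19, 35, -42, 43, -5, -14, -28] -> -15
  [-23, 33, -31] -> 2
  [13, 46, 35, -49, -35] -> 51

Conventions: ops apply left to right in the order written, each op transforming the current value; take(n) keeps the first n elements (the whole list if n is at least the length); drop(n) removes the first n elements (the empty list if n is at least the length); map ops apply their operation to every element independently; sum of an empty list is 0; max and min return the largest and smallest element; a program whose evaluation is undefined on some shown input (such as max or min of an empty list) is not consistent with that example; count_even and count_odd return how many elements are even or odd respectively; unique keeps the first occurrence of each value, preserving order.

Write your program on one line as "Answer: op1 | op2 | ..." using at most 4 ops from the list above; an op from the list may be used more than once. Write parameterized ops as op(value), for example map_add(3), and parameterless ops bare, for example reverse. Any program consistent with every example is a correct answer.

take(2) | map_add(-9) | map_add(5) | sum

Check, running the answer program on each example:
  [-46, -37, -38] -> [-46, -37] -> [-55, -46] -> [-50, -41] -> -91
  [-47, 40, 19, 35, -42, 43, -5, -14, -28] -> [-47, 40] -> [-56, 31] -> [-51, 36] -> -15
  [-23, 33, -31] -> [-23, 33] -> [-32, 24] -> [-27, 29] -> 2
  [13, 46, 35, -49, -35] -> [13, 46] -> [4, 37] -> [9, 42] -> 51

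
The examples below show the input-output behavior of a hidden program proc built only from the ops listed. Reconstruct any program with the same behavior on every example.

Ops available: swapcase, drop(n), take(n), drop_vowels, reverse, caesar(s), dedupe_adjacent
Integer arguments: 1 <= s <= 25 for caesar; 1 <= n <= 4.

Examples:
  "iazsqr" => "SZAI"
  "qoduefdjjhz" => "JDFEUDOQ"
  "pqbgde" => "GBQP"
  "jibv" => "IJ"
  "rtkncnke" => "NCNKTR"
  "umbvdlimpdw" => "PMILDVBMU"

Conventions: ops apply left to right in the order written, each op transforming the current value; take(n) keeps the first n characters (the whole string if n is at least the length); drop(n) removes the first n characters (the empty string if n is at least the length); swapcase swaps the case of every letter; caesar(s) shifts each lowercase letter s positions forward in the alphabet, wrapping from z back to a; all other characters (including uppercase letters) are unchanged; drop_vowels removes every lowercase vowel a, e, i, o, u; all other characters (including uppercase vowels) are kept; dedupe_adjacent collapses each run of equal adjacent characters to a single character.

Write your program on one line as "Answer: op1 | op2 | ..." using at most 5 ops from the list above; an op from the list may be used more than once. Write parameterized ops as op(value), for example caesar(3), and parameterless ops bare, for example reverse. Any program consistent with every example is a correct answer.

dedupe_adjacent | reverse | drop(2) | swapcase

Check, running the answer program on each example:
  "iazsqr" -> "iazsqr" -> "rqszai" -> "szai" -> "SZAI"
  "qoduefdjjhz" -> "qoduefdjhz" -> "zhjdfeudoq" -> "jdfeudoq" -> "JDFEUDOQ"
  "pqbgde" -> "pqbgde" -> "edgbqp" -> "gbqp" -> "GBQP"
  "jibv" -> "jibv" -> "vbij" -> "ij" -> "IJ"
  "rtkncnke" -> "rtkncnke" -> "ekncnktr" -> "ncnktr" -> "NCNKTR"
  "umbvdlimpdw" -> "umbvdlimpdw" -> "wdpmildvbmu" -> "pmildvbmu" -> "PMILDVBMU"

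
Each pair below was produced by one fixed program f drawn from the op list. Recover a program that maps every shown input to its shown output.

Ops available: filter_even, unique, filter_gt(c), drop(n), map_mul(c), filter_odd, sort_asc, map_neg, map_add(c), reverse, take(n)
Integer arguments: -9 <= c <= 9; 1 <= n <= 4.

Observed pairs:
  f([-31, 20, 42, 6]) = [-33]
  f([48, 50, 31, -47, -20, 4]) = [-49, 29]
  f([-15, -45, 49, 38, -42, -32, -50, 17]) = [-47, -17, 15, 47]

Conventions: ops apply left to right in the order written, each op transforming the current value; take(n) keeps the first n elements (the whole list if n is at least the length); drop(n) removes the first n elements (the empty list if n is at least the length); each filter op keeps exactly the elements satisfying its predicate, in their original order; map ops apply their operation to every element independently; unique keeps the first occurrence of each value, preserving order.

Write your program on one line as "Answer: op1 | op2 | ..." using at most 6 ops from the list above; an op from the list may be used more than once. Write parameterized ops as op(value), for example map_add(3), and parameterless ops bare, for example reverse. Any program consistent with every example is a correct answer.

map_add(-2) | map_neg | sort_asc | filter_odd | reverse | map_neg

Check, running the answer program on each example:
  [-31, 20, 42, 6] -> [-33, 18, 40, 4] -> [33, -18, -40, -4] -> [-40, -18, -4, 33] -> [33] -> [33] -> [-33]
  [48, 50, 31, -47, -20, 4] -> [46, 48, 29, -49, -22, 2] -> [-46, -48, -29, 49, 22, -2] -> [-48, -46, -29, -2, 22, 49] -> [-29, 49] -> [49, -29] -> [-49, 29]
  [-15, -45, 49, 38, -42, -32, -50, 17] -> [-17, -47, 47, 36, -44, -34, -52, 15] -> [17, 47, -47, -36, 44, 34, 52, -15] -> [-47, -36, -15, 17, 34, 44, 47, 52] -> [-47, -15, 17, 47] -> [47, 17, -15, -47] -> [-47, -17, 15, 47]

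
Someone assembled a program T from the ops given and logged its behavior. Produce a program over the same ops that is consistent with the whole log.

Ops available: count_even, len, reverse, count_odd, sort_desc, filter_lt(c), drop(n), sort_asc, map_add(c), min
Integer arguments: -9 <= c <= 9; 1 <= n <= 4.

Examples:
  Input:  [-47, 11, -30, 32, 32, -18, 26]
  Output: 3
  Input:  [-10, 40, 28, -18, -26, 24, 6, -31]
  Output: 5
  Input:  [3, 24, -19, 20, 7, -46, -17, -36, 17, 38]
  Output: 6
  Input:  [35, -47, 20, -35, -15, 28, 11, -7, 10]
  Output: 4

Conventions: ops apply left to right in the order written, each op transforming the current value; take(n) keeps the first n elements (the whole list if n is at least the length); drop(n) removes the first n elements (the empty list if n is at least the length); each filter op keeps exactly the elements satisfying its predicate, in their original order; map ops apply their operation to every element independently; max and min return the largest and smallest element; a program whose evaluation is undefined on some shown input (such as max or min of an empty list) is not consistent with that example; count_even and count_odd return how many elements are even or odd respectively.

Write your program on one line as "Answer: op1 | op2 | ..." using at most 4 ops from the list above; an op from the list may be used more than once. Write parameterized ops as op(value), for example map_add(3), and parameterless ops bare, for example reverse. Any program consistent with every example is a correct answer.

filter_lt(9) | reverse | sort_desc | len

Check, running the answer program on each example:
  [-47, 11, -30, 32, 32, -18, 26] -> [-47, -30, -18] -> [-18, -30, -47] -> [-18, -30, -47] -> 3
  [-10, 40, 28, -18, -26, 24, 6, -31] -> [-10, -18, -26, 6, -31] -> [-31, 6, -26, -18, -10] -> [6, -10, -18, -26, -31] -> 5
  [3, 24, -19, 20, 7, -46, -17, -36, 17, 38] -> [3, -19, 7, -46, -17, -36] -> [-36, -17, -46, 7, -19, 3] -> [7, 3, -17, -19, -36, -46] -> 6
  [35, -47, 20, -35, -15, 28, 11, -7, 10] -> [-47, -35, -15, -7] -> [-7, -15, -35, -47] -> [-7, -15, -35, -47] -> 4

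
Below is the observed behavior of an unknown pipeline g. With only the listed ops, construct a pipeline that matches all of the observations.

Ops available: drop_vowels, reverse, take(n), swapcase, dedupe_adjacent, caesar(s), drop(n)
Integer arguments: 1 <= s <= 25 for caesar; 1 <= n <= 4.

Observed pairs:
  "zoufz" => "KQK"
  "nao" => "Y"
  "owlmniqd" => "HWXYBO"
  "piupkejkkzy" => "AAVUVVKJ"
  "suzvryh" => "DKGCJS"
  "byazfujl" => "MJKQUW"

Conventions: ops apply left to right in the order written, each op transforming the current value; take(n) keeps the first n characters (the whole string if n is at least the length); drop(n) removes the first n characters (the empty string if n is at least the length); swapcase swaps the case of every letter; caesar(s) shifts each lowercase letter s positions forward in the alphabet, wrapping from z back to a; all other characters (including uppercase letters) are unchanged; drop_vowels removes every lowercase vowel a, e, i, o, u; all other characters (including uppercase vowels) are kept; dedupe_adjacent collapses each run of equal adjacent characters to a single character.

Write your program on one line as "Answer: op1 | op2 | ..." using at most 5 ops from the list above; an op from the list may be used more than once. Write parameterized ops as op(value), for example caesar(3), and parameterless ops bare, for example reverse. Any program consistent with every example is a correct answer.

reverse | drop_vowels | caesar(11) | swapcase | reverse

Check, running the answer program on each example:
  "zoufz" -> "zfuoz" -> "zfz" -> "kqk" -> "KQK" -> "KQK"
  "nao" -> "oan" -> "n" -> "y" -> "Y" -> "Y"
  "owlmniqd" -> "dqinmlwo" -> "dqnmlw" -> "obyxwh" -> "OBYXWH" -> "HWXYBO"
  "piupkejkkzy" -> "yzkkjekpuip" -> "yzkkjkpp" -> "jkvvuvaa" -> "JKVVUVAA" -> "AAVUVVKJ"
  "suzvryh" -> "hyrvzus" -> "hyrvzs" -> "sjcgkd" -> "SJCGKD" -> "DKGCJS"
  "byazfujl" -> "ljufzayb" -> "ljfzyb" -> "wuqkjm" -> "WUQKJM" -> "MJKQUW"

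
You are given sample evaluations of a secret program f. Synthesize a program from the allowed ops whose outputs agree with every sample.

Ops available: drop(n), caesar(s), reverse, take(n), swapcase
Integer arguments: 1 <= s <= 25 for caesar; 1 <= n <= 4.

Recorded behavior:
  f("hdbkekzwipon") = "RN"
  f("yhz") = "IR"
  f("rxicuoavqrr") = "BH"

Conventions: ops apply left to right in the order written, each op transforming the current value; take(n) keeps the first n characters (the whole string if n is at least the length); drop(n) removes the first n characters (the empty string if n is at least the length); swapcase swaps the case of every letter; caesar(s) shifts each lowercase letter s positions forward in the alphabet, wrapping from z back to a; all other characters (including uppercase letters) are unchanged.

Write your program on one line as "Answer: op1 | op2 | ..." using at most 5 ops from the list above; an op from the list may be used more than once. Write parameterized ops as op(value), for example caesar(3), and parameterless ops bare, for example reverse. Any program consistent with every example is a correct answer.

caesar(10) | swapcase | take(4) | take(2)

Check, running the answer program on each example:
  "hdbkekzwipon" -> "rnluoujgszyx" -> "RNLUOUJGSZYX" -> "RNLU" -> "RN"
  "yhz" -> "irj" -> "IRJ" -> "IRJ" -> "IR"
  "rxicuoavqrr" -> "bhsmeykfabb" -> "BHSMEYKFABB" -> "BHSM" -> "BH"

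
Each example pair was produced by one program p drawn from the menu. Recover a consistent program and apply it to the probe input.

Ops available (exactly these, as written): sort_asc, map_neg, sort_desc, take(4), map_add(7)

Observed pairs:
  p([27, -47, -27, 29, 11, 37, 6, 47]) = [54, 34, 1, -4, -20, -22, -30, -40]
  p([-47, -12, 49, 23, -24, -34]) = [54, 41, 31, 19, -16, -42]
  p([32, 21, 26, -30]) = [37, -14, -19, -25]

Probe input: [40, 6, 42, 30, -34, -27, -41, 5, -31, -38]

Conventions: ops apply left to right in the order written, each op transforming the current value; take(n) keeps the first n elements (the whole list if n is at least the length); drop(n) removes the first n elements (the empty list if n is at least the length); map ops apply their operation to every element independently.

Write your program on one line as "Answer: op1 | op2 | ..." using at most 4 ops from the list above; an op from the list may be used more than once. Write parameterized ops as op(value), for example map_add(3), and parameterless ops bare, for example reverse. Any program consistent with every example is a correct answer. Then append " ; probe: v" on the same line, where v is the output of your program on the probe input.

sort_asc | map_neg | map_add(7) ; probe: [48, 45, 41, 38, 34, 2, 1, -23, -33, -35]

Check, running the answer program on each example:
  [27, -47, -27, 29, 11, 37, 6, 47] -> [-47, -27, 6, 11, 27, 29, 37, 47] -> [47, 27, -6, -11, -27, -29, -37, -47] -> [54, 34, 1, -4, -20, -22, -30, -40]
  [-47, -12, 49, 23, -24, -34] -> [-47, -34, -24, -12, 23, 49] -> [47, 34, 24, 12, -23, -49] -> [54, 41, 31, 19, -16, -42]
  [32, 21, 26, -30] -> [-30, 21, 26, 32] -> [30, -21, -26, -32] -> [37, -14, -19, -25]
  probe: [40, 6, 42, 30, -34, -27, -41, 5, -31, -38] -> [-41, -38, -34, -31, -27, 5, 6, 30, 40, 42] -> [41, 38, 34, 31, 27, -5, -6, -30, -40, -42] -> [48, 45, 41, 38, 34, 2, 1, -23, -33, -35]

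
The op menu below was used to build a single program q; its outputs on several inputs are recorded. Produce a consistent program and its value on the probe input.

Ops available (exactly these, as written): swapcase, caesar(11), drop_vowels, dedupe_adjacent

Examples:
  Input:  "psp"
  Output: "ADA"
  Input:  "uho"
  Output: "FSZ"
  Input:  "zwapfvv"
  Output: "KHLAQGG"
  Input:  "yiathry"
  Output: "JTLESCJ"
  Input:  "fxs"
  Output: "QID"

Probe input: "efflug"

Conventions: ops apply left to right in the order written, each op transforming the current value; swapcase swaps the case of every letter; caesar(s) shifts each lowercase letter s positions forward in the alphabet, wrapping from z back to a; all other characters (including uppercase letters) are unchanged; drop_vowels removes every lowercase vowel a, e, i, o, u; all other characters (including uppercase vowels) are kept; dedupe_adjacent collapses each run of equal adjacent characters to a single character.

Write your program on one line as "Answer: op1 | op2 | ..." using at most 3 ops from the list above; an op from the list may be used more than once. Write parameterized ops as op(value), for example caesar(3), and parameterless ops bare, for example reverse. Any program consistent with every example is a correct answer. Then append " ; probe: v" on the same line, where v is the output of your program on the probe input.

caesar(11) | swapcase ; probe: "PQQWFR"

Check, running the answer program on each example:
  "psp" -> "ada" -> "ADA"
  "uho" -> "fsz" -> "FSZ"
  "zwapfvv" -> "khlaqgg" -> "KHLAQGG"
  "yiathry" -> "jtlescj" -> "JTLESCJ"
  "fxs" -> "qid" -> "QID"
  probe: "efflug" -> "pqqwfr" -> "PQQWFR"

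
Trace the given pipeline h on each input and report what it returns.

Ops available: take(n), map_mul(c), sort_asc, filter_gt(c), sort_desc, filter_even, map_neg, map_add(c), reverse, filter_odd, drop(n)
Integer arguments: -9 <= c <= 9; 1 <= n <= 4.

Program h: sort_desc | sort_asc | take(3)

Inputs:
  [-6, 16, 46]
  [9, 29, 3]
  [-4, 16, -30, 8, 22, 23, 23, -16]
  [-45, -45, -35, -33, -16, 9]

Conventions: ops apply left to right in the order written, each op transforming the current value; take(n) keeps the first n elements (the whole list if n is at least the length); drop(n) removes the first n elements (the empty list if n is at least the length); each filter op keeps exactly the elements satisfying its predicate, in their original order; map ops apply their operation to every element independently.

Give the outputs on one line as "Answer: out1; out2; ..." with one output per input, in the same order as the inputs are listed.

[-6, 16, 46]; [3, 9, 29]; [-30, -16, -4]; [-45, -45, -35]

Execution, op by op:
  [-6, 16, 46] -> [46, 16, -6] -> [-6, 16, 46] -> [-6, 16, 46]
  [9, 29, 3] -> [29, 9, 3] -> [3, 9, 29] -> [3, 9, 29]
  [-4, 16, -30, 8, 22, 23, 23, -16] -> [23, 23, 22, 16, 8, -4, -16, -30] -> [-30, -16, -4, 8, 16, 22, 23, 23] -> [-30, -16, -4]
  [-45, -45, -35, -33, -16, 9] -> [9, -16, -33, -35, -45, -45] -> [-45, -45, -35, -33, -16, 9] -> [-45, -45, -35]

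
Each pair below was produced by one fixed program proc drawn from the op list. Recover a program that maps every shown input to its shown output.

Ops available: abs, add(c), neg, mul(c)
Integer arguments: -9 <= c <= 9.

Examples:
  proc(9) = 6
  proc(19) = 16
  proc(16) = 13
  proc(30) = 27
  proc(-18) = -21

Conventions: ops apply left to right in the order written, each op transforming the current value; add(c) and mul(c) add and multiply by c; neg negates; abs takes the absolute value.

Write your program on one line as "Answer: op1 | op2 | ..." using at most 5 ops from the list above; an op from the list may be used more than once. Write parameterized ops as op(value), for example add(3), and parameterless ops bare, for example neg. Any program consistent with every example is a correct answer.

neg | add(-5) | neg | add(-8)

Check, running the answer program on each example:
  9 -> -9 -> -14 -> 14 -> 6
  19 -> -19 -> -24 -> 24 -> 16
  16 -> -16 -> -21 -> 21 -> 13
  30 -> -30 -> -35 -> 35 -> 27
  -18 -> 18 -> 13 -> -13 -> -21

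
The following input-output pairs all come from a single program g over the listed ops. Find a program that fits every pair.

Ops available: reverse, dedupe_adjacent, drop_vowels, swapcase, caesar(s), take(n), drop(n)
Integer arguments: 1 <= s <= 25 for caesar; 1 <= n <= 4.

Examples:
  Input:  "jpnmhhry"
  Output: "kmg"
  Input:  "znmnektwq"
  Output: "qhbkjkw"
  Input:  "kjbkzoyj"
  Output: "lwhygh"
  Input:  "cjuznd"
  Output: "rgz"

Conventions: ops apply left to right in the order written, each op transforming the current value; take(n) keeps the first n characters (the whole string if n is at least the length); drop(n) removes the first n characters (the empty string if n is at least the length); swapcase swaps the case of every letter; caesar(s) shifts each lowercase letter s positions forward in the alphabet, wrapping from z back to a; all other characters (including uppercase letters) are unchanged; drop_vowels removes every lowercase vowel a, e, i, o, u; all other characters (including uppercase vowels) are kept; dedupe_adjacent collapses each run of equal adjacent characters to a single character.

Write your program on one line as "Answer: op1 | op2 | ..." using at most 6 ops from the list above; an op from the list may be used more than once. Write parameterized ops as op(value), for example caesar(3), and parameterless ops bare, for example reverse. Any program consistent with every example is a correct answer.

reverse | dedupe_adjacent | caesar(23) | drop_vowels | drop(2)

Check, running the answer program on each example:
  "jpnmhhry" -> "yrhhmnpj" -> "yrhmnpj" -> "voejkmg" -> "vjkmg" -> "kmg"
  "znmnektwq" -> "qwtkenmnz" -> "qwtkenmnz" -> "ntqhbkjkw" -> "ntqhbkjkw" -> "qhbkjkw"
  "kjbkzoyj" -> "jyozkbjk" -> "jyozkbjk" -> "gvlwhygh" -> "gvlwhygh" -> "lwhygh"
  "cjuznd" -> "dnzujc" -> "dnzujc" -> "akwrgz" -> "kwrgz" -> "rgz"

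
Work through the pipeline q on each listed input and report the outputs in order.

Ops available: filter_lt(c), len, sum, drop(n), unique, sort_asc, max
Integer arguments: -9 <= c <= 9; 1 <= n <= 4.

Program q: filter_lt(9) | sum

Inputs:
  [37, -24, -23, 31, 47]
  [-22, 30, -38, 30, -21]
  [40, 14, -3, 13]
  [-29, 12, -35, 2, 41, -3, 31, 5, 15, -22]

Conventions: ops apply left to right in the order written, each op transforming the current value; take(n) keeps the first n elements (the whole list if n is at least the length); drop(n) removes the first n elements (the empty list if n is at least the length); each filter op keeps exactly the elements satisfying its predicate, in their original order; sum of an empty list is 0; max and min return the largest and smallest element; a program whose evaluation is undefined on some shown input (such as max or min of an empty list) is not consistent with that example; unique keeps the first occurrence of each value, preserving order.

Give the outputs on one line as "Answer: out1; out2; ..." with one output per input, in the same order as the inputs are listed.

-47; -81; -3; -82

Execution, op by op:
  [37, -24, -23, 31, 47] -> [-24, -23] -> -47
  [-22, 30, -38, 30, -21] -> [-22, -38, -21] -> -81
  [40, 14, -3, 13] -> [-3] -> -3
  [-29, 12, -35, 2, 41, -3, 31, 5, 15, -22] -> [-29, -35, 2, -3, 5, -22] -> -82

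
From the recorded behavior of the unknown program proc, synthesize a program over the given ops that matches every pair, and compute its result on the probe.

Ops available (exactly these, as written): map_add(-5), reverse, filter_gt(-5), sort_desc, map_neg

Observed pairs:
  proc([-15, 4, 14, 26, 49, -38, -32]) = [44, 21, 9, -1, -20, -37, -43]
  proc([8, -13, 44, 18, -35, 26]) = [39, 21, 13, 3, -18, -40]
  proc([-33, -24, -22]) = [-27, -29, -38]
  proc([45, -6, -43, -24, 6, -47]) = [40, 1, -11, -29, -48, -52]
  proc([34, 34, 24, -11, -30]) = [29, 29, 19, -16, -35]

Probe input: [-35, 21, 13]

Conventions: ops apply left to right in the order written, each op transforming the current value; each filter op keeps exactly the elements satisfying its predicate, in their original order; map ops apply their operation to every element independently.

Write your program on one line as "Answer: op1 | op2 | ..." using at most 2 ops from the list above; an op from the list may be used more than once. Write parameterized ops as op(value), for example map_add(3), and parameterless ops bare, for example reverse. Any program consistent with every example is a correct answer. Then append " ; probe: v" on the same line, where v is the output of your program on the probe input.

sort_desc | map_add(-5) ; probe: [16, 8, -40]

Check, running the answer program on each example:
  [-15, 4, 14, 26, 49, -38, -32] -> [49, 26, 14, 4, -15, -32, -38] -> [44, 21, 9, -1, -20, -37, -43]
  [8, -13, 44, 18, -35, 26] -> [44, 26, 18, 8, -13, -35] -> [39, 21, 13, 3, -18, -40]
  [-33, -24, -22] -> [-22, -24, -33] -> [-27, -29, -38]
  [45, -6, -43, -24, 6, -47] -> [45, 6, -6, -24, -43, -47] -> [40, 1, -11, -29, -48, -52]
  [34, 34, 24, -11, -30] -> [34, 34, 24, -11, -30] -> [29, 29, 19, -16, -35]
  probe: [-35, 21, 13] -> [21, 13, -35] -> [16, 8, -40]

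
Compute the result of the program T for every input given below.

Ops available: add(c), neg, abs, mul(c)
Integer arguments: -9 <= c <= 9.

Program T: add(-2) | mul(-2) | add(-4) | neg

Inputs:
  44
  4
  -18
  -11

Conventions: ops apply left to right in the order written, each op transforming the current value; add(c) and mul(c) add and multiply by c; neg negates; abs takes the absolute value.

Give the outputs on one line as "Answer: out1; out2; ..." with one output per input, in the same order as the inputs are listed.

88; 8; -36; -22

Execution, op by op:
  44 -> 42 -> -84 -> -88 -> 88
  4 -> 2 -> -4 -> -8 -> 8
  -18 -> -20 -> 40 -> 36 -> -36
  -11 -> -13 -> 26 -> 22 -> -22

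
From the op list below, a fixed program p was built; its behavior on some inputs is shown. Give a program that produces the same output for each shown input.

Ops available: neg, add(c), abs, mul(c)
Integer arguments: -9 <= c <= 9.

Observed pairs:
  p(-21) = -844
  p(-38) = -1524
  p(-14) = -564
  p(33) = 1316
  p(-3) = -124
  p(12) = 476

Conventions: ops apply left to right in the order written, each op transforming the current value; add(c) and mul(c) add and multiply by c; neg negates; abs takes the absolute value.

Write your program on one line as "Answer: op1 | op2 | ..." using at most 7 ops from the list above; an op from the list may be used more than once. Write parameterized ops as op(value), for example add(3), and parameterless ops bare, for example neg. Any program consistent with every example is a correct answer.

neg | mul(5) | mul(-8) | neg | add(4) | neg

Check, running the answer program on each example:
  -21 -> 21 -> 105 -> -840 -> 840 -> 844 -> -844
  -38 -> 38 -> 190 -> -1520 -> 1520 -> 1524 -> -1524
  -14 -> 14 -> 70 -> -560 -> 560 -> 564 -> -564
  33 -> -33 -> -165 -> 1320 -> -1320 -> -1316 -> 1316
  -3 -> 3 -> 15 -> -120 -> 120 -> 124 -> -124
  12 -> -12 -> -60 -> 480 -> -480 -> -476 -> 476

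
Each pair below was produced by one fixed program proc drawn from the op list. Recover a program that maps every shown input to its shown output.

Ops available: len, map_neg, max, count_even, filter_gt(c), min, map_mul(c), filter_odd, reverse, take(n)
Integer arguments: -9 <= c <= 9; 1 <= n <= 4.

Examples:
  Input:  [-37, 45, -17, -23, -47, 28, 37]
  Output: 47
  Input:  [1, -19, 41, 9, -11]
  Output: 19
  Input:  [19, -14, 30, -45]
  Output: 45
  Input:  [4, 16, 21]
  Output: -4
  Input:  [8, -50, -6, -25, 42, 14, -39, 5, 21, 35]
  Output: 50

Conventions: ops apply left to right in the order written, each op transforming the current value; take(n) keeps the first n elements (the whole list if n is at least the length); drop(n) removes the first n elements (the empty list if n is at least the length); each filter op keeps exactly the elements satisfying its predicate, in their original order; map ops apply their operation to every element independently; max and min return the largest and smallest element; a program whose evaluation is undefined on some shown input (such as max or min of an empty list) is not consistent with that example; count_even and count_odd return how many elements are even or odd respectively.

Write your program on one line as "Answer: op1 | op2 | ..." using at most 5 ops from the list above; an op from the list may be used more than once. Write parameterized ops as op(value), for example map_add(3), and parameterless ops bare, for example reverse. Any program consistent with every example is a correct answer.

reverse | map_neg | filter_gt(-7) | max

Check, running the answer program on each example:
  [-37, 45, -17, -23, -47, 28, 37] -> [37, 28, -47, -23, -17, 45, -37] -> [-37, -28, 47, 23, 17, -45, 37] -> [47, 23, 17, 37] -> 47
  [1, -19, 41, 9, -11] -> [-11, 9, 41, -19, 1] -> [11, -9, -41, 19, -1] -> [11, 19, -1] -> 19
  [19, -14, 30, -45] -> [-45, 30, -14, 19] -> [45, -30, 14, -19] -> [45, 14] -> 45
  [4, 16, 21] -> [21, 16, 4] -> [-21, -16, -4] -> [-4] -> -4
  [8, -50, -6, -25, 42, 14, -39, 5, 21, 35] -> [35, 21, 5, -39, 14, 42, -25, -6, -50, 8] -> [-35, -21, -5, 39, -14, -42, 25, 6, 50, -8] -> [-5, 39, 25, 6, 50] -> 50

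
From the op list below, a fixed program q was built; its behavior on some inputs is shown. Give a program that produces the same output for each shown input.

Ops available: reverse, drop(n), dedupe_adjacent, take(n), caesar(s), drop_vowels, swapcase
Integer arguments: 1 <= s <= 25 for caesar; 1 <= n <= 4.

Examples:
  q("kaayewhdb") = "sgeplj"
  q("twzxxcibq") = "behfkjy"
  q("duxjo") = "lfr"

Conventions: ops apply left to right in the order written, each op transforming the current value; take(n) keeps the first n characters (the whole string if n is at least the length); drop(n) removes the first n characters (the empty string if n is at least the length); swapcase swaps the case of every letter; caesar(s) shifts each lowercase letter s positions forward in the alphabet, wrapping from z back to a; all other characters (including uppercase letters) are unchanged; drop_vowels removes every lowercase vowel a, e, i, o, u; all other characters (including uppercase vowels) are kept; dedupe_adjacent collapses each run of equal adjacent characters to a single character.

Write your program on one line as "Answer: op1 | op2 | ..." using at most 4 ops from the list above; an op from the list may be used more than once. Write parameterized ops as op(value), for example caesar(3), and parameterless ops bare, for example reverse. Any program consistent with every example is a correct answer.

drop_vowels | caesar(8) | dedupe_adjacent

Check, running the answer program on each example:
  "kaayewhdb" -> "kywhdb" -> "sgeplj" -> "sgeplj"
  "twzxxcibq" -> "twzxxcbq" -> "behffkjy" -> "behfkjy"
  "duxjo" -> "dxj" -> "lfr" -> "lfr"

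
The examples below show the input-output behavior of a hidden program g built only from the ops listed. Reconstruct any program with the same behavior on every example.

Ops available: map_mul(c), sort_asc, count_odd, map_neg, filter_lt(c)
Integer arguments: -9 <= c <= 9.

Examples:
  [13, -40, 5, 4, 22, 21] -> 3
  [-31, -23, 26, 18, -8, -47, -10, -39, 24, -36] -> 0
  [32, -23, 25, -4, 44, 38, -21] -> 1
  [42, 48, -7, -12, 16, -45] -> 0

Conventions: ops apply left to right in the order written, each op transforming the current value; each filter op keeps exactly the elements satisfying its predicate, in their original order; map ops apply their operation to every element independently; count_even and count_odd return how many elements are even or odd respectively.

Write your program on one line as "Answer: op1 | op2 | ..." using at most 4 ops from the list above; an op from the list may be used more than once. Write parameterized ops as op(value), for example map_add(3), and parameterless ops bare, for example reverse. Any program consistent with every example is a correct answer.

map_neg | filter_lt(9) | filter_lt(4) | count_odd

Check, running the answer program on each example:
  [13, -40, 5, 4, 22, 21] -> [-13, 40, -5, -4, -22, -21] -> [-13, -5, -4, -22, -21] -> [-13, -5, -4, -22, -21] -> 3
  [-31, -23, 26, 18, -8, -47, -10, -39, 24, -36] -> [31, 23, -26, -18, 8, 47, 10, 39, -24, 36] -> [-26, -18, 8, -24] -> [-26, -18, -24] -> 0
  [32, -23, 25, -4, 44, 38, -21] -> [-32, 23, -25, 4, -44, -38, 21] -> [-32, -25, 4, -44, -38] -> [-32, -25, -44, -38] -> 1
  [42, 48, -7, -12, 16, -45] -> [-42, -48, 7, 12, -16, 45] -> [-42, -48, 7, -16] -> [-42, -48, -16] -> 0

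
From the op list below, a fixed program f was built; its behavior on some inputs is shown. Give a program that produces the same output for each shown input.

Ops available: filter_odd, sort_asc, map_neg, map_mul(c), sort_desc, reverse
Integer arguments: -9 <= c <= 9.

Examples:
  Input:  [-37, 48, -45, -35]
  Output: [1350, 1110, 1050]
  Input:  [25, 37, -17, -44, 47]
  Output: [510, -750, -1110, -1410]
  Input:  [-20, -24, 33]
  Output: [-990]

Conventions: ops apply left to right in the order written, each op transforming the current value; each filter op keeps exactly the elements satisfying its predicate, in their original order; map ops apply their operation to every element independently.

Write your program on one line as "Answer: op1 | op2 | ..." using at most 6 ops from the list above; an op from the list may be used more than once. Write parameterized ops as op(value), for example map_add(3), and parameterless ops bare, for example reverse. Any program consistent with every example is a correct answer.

map_mul(5) | sort_asc | filter_odd | map_neg | map_mul(6)

Check, running the answer program on each example:
  [-37, 48, -45, -35] -> [-185, 240, -225, -175] -> [-225, -185, -175, 240] -> [-225, -185, -175] -> [225, 185, 175] -> [1350, 1110, 1050]
  [25, 37, -17, -44, 47] -> [125, 185, -85, -220, 235] -> [-220, -85, 125, 185, 235] -> [-85, 125, 185, 235] -> [85, -125, -185, -235] -> [510, -750, -1110, -1410]
  [-20, -24, 33] -> [-100, -120, 165] -> [-120, -100, 165] -> [165] -> [-165] -> [-990]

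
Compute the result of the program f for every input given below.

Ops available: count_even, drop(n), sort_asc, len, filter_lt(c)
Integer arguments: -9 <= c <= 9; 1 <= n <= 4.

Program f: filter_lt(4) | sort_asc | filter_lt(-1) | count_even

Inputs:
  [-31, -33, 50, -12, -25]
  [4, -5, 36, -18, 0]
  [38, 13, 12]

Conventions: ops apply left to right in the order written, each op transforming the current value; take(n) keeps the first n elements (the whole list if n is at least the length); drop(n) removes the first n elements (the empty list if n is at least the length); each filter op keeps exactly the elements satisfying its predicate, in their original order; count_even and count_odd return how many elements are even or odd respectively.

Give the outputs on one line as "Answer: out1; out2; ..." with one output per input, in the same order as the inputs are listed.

Execution, op by op:
  [-31, -33, 50, -12, -25] -> [-31, -33, -12, -25] -> [-33, -31, -25, -12] -> [-33, -31, -25, -12] -> 1
  [4, -5, 36, -18, 0] -> [-5, -18, 0] -> [-18, -5, 0] -> [-18, -5] -> 1
  [38, 13, 12] -> [] -> [] -> [] -> 0

1; 1; 0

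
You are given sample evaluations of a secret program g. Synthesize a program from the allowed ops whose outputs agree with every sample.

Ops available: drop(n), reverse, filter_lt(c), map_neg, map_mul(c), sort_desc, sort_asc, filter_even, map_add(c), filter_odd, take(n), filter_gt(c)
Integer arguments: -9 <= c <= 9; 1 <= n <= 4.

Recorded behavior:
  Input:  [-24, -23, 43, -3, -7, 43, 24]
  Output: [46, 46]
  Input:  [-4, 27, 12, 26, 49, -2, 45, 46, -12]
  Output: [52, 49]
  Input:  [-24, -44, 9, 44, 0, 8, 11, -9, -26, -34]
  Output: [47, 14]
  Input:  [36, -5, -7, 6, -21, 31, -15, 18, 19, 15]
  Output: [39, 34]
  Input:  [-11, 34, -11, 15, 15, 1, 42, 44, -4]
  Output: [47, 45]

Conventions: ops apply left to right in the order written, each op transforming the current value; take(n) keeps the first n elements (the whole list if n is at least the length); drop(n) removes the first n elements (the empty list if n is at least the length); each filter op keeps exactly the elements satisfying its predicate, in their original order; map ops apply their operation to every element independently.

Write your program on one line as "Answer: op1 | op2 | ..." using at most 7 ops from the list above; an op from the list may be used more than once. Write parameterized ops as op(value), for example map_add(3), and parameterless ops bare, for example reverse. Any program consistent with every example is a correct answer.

sort_asc | map_neg | sort_asc | take(2) | map_add(-3) | map_neg

Check, running the answer program on each example:
  [-24, -23, 43, -3, -7, 43, 24] -> [-24, -23, -7, -3, 24, 43, 43] -> [24, 23, 7, 3, -24, -43, -43] -> [-43, -43, -24, 3, 7, 23, 24] -> [-43, -43] -> [-46, -46] -> [46, 46]
  [-4, 27, 12, 26, 49, -2, 45, 46, -12] -> [-12, -4, -2, 12, 26, 27, 45, 46, 49] -> [12, 4, 2, -12, -26, -27, -45, -46, -49] -> [-49, -46, -45, -27, -26, -12, 2, 4, 12] -> [-49, -46] -> [-52, -49] -> [52, 49]
  [-24, -44, 9, 44, 0, 8, 11, -9, -26, -34] -> [-44, -34, -26, -24, -9, 0, 8, 9, 11, 44] -> [44, 34, 26, 24, 9, 0, -8, -9, -11, -44] -> [-44, -11, -9, -8, 0, 9, 24, 26, 34, 44] -> [-44, -11] -> [-47, -14] -> [47, 14]
  [36, -5, -7, 6, -21, 31, -15, 18, 19, 15] -> [-21, -15, -7, -5, 6, 15, 18, 19, 31, 36] -> [21, 15, 7, 5, -6, -15, -18, -19, -31, -36] -> [-36, -31, -19, -18, -15, -6, 5, 7, 15, 21] -> [-36, -31] -> [-39, -34] -> [39, 34]
  [-11, 34, -11, 15, 15, 1, 42, 44, -4] -> [-11, -11, -4, 1, 15, 15, 34, 42, 44] -> [11, 11, 4, -1, -15, -15, -34, -42, -44] -> [-44, -42, -34, -15, -15, -1, 4, 11, 11] -> [-44, -42] -> [-47, -45] -> [47, 45]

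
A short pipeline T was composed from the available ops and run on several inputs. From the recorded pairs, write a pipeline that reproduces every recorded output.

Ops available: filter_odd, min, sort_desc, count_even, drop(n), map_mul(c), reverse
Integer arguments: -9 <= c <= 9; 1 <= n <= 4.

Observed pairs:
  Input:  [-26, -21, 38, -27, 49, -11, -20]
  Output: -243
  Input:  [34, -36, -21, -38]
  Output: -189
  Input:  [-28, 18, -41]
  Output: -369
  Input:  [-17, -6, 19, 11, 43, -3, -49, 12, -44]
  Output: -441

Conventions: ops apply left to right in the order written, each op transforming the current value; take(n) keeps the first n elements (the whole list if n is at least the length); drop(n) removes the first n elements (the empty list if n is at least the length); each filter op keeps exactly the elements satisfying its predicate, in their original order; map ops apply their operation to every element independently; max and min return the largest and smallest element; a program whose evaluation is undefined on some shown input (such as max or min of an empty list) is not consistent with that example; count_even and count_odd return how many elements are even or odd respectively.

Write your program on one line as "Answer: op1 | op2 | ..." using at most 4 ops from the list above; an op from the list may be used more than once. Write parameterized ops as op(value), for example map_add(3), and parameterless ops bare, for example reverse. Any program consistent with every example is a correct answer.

map_mul(9) | filter_odd | sort_desc | min

Check, running the answer program on each example:
  [-26, -21, 38, -27, 49, -11, -20] -> [-234, -189, 342, -243, 441, -99, -180] -> [-189, -243, 441, -99] -> [441, -99, -189, -243] -> -243
  [34, -36, -21, -38] -> [306, -324, -189, -342] -> [-189] -> [-189] -> -189
  [-28, 18, -41] -> [-252, 162, -369] -> [-369] -> [-369] -> -369
  [-17, -6, 19, 11, 43, -3, -49, 12, -44] -> [-153, -54, 171, 99, 387, -27, -441, 108, -396] -> [-153, 171, 99, 387, -27, -441] -> [387, 171, 99, -27, -153, -441] -> -441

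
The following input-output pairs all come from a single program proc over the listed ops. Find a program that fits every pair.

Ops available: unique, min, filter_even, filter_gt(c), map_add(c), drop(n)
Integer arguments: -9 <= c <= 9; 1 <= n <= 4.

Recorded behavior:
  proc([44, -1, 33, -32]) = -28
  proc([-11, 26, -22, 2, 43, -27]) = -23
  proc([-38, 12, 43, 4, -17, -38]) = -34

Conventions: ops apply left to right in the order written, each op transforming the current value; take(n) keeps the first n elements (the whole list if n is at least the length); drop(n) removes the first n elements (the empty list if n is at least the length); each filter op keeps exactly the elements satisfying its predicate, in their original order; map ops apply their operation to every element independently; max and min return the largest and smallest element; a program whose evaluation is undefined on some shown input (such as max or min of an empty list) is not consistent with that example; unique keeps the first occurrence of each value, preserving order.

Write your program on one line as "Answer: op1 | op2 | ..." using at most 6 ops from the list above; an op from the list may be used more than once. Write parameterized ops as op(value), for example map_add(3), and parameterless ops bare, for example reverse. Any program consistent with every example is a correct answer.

map_add(6) | map_add(-3) | unique | map_add(1) | min

Check, running the answer program on each example:
  [44, -1, 33, -32] -> [50, 5, 39, -26] -> [47, 2, 36, -29] -> [47, 2, 36, -29] -> [48, 3, 37, -28] -> -28
  [-11, 26, -22, 2, 43, -27] -> [-5, 32, -16, 8, 49, -21] -> [-8, 29, -19, 5, 46, -24] -> [-8, 29, -19, 5, 46, -24] -> [-7, 30, -18, 6, 47, -23] -> -23
  [-38, 12, 43, 4, -17, -38] -> [-32, 18, 49, 10, -11, -32] -> [-35, 15, 46, 7, -14, -35] -> [-35, 15, 46, 7, -14] -> [-34, 16, 47, 8, -13] -> -34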